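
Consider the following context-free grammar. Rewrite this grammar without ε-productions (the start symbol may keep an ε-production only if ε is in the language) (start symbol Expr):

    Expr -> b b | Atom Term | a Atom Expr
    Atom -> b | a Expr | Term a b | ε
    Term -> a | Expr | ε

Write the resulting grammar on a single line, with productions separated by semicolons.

The nullable symbols are {Atom, Expr, Term}.
ε ∈ L(G) since Expr is nullable, so keep Expr → ε.
For each production, add variants omitting each subset of nullable occurrences: Expr → Atom Term gives Atom Term | Atom | Term. Expr → a Atom Expr gives a Atom Expr | a Atom | a Expr | a. Atom → a Expr gives a Expr | a. Atom → Term a b gives Term a b | a b.

Expr -> b b | Atom Term | Atom | Term | a Atom Expr | a Atom | a Expr | a | ε; Atom -> b | a Expr | a | Term a b | a b; Term -> a | Expr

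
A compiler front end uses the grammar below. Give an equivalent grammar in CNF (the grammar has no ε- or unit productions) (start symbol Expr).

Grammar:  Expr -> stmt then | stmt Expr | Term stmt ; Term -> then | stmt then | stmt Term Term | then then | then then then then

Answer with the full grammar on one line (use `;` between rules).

Introduce a nonterminal for each terminal appearing in a rule of length ≥ 2: X1 → stmt, X2 → then.
Binarize each right-hand side of length ≥ 3 by chaining fresh nonterminals (Y1, Y2, …): affected rules were Term → X1 Term Term; Term → X2 X2 X2 X2.

Expr -> X1 X2 | X1 Expr | Term X1; Term -> then | X1 X2 | X1 Y1 | X2 X2 | X2 Y2; X1 -> stmt; X2 -> then; Y1 -> Term Term; Y2 -> X2 Y3; Y3 -> X2 X2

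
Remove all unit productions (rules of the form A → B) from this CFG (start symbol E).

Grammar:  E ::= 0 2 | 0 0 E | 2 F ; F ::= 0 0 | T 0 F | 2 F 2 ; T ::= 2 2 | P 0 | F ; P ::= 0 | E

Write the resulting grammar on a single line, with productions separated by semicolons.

Unit pairs: P ⇒* {E}; T ⇒* {F}.
For every A with A ⇒* B via unit rules, add B's non-unit alternatives to A; then delete every rule of the form X → Y.

E ::= 0 2 | 0 0 E | 2 F; F ::= 0 0 | T 0 F | 2 F 2; T ::= 0 0 | T 0 F | 2 F 2 | 2 2 | P 0; P ::= 0 2 | 0 0 E | 2 F | 0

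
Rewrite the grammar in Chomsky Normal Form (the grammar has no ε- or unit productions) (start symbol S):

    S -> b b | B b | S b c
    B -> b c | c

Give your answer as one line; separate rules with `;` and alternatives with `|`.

Introduce a nonterminal for each terminal appearing in a rule of length ≥ 2: X1 → b, X2 → c.
Binarize each right-hand side of length ≥ 3 by chaining fresh nonterminals (Y1, Y2, …): affected rules were S → S X1 X2.

S -> X1 X1 | B X1 | S Y1; B -> X1 X2 | c; X1 -> b; X2 -> c; Y1 -> X1 X2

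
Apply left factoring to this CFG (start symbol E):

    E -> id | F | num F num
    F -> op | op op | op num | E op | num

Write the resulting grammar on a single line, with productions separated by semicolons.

E -> id | F | num F num; F -> E op | num | op F'; F' -> eps | op | num

F has alternatives sharing prefix 'op': factor to F → op F' with F' → ε | op | num.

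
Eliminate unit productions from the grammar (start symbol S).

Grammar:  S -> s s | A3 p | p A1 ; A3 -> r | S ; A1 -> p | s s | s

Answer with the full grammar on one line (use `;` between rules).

S -> s s | A3 p | p A1; A3 -> s s | A3 p | p A1 | r; A1 -> p | s s | s

Unit pairs: A3 ⇒* {S}.
For each unit pair (A, B), copy every non-unit production of B to A, then drop all unit productions.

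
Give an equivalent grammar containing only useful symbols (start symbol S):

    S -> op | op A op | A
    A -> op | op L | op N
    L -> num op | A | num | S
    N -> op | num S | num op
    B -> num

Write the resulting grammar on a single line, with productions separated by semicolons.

Generating nonterminals: {A, B, L, N, S}.
Reachable from S after that: {A, L, N, S}.
Removed useless symbols: {B} and every production mentioning them.

S -> op | op A op | A; A -> op | op L | op N; L -> num op | A | num | S; N -> op | num S | num op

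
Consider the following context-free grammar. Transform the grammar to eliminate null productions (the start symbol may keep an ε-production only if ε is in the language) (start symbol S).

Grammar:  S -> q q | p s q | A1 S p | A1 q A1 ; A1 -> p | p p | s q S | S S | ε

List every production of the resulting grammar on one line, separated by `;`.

S -> q q | p s q | A1 S p | S p | A1 q A1 | A1 q | q A1 | q; A1 -> p | p p | s q S | S S

The nullable symbols are {A1}.
ε ∉ L(G), so no ε-production is kept.
Expand every rule over subsets of its nullable positions: S → A1 S p gives A1 S p | S p. S → A1 q A1 gives A1 q A1 | A1 q | q A1 | q.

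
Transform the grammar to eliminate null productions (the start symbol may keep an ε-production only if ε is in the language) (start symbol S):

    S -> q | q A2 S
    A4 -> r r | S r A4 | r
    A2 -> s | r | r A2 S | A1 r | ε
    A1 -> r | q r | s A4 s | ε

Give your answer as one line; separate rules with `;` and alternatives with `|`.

S -> q | q A2 S | q S; A4 -> r r | S r A4 | r; A2 -> s | r | r A2 S | r S | A1 r; A1 -> r | q r | s A4 s

Nullable nonterminals: {A1, A2}.
ε ∉ L(G), so no ε-production is kept.
For each production, add variants omitting each subset of nullable occurrences: S → q A2 S gives q A2 S | q S. A2 → r A2 S gives r A2 S | r S.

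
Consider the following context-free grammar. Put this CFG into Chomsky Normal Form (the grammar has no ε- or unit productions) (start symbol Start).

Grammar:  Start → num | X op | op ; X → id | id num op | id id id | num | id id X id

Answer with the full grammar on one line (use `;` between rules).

Start → num | X X1 | op; X → id | X2 Y1 | X2 Y2 | num | X2 Y3; X1 → op; X2 → id; X3 → num; Y1 → X3 X1; Y2 → X2 X2; Y3 → X2 Y4; Y4 → X X2

Introduce a nonterminal for each terminal appearing in a rule of length ≥ 2: X1 → op, X2 → id, X3 → num.
Binarize each right-hand side of length ≥ 3 by chaining fresh nonterminals (Y1, Y2, …): affected rules were X → X2 X3 X1; X → X2 X2 X2; X → X2 X2 X X2.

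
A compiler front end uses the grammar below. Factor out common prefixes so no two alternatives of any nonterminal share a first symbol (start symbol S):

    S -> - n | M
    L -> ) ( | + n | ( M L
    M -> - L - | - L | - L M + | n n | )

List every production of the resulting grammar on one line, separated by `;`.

S -> - n | M; L -> ) ( | + n | ( M L; M -> n n | ) | - L M'; M' -> - | eps | M +

M has alternatives sharing prefix '- L': factor to M → - L M' with M' → - | ε | M +.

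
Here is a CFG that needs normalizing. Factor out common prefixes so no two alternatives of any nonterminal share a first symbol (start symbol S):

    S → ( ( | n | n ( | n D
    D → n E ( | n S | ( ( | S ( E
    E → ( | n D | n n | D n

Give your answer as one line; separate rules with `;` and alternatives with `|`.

S has alternatives sharing prefix 'n': factor to S → n S' with S' → ε | ( | D.
D has alternatives sharing prefix 'n': factor to D → n D' with D' → E ( | S.
E has alternatives sharing prefix 'n': factor to E → n E' with E' → D | n.

S → ( ( | n S'; D → ( ( | S ( E | n D'; E → ( | D n | n E'; S' → ε | ( | D; D' → E ( | S; E' → D | n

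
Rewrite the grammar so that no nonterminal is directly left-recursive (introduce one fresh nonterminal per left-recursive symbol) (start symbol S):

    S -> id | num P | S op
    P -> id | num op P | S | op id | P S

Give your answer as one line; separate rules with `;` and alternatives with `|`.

S, P are directly left-recursive.
For S: α = {op}, β = {id, num P}. Rewrite as S → β S' and S' → α S' | ε.
For P: α = {S}, β = {id, num op P, S, op id}. Rewrite as P → β P' and P' → α P' | ε.

S -> id S' | num P S'; P -> id P' | num op P P' | S P' | op id P'; S' -> op S' | eps; P' -> S P' | eps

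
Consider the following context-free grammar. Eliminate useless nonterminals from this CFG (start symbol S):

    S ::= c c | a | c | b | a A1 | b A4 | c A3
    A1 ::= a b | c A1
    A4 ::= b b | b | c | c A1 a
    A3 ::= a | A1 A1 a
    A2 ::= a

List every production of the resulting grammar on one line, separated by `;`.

S ::= c c | a | c | b | a A1 | b A4 | c A3; A1 ::= a b | c A1; A4 ::= b b | b | c | c A1 a; A3 ::= a | A1 A1 a

Generating nonterminals: {A1, A2, A3, A4, S}.
Reachable from S after that: {A1, A3, A4, S}.
Removed useless symbols: {A2} and every production mentioning them.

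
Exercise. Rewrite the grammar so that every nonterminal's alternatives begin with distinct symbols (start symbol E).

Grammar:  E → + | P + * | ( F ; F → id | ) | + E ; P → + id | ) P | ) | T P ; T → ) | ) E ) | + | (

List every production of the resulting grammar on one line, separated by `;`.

E → + | P + * | ( F; F → id | ) | + E; P → + id | T P | ) P'; T → + | ( | ) T'; P' → P | ε; T' → ε | E )

P has alternatives sharing prefix ')': factor to P → ) P' with P' → P | ε.
T has alternatives sharing prefix ')': factor to T → ) T' with T' → ε | E ).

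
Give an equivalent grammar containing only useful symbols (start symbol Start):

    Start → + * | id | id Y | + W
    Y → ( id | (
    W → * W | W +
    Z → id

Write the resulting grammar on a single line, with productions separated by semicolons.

Start → + * | id | id Y; Y → ( id | (

Generating nonterminals: {Start, Y, Z}.
Reachable from Start after that: {Start, Y}.
Removed useless symbols: {W, Z} and every production mentioning them.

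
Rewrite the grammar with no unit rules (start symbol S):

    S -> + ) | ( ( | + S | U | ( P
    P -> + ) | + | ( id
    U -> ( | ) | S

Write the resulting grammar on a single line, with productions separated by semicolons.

S -> ( | ) | + ) | ( ( | + S | ( P; P -> + ) | + | ( id; U -> ( | ) | + ) | ( ( | + S | ( P

Unit pairs: S ⇒* {U}; U ⇒* {S}.
For each unit pair (A, B), copy every non-unit production of B to A, then drop all unit productions.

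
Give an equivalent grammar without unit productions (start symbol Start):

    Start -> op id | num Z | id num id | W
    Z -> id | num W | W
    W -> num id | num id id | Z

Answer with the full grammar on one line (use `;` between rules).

Start -> id | num W | op id | num Z | id num id | num id | num id id; Z -> id | num W | num id | num id id; W -> id | num W | num id | num id id

Unit pairs: Start ⇒* {W, Z}; W ⇒* {Z}; Z ⇒* {W}.
Replace each nonterminal's rules with the union of the non-unit rules of every nonterminal it unit-derives.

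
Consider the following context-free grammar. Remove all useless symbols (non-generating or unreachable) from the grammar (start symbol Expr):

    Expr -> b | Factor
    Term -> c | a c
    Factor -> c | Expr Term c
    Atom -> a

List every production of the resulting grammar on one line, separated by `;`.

Expr -> b | Factor; Term -> c | a c; Factor -> c | Expr Term c

Generating nonterminals: {Atom, Expr, Factor, Term}.
Reachable from Expr after that: {Expr, Factor, Term}.
Removed useless symbols: {Atom} and every production mentioning them.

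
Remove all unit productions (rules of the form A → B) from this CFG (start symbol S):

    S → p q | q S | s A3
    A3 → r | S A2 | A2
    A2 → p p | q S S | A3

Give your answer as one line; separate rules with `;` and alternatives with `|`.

S → p q | q S | s A3; A3 → p p | q S S | r | S A2; A2 → p p | q S S | r | S A2

Unit pairs: A2 ⇒* {A3}; A3 ⇒* {A2}.
Replace each nonterminal's rules with the union of the non-unit rules of every nonterminal it unit-derives.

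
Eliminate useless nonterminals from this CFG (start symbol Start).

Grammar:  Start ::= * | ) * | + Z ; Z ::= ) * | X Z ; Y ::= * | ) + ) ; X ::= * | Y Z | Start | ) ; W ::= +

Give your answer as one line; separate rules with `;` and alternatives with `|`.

Start ::= * | ) * | + Z; Z ::= ) * | X Z; Y ::= * | ) + ); X ::= * | Y Z | Start | )

Generating nonterminals: {Start, W, X, Y, Z}.
Reachable from Start after that: {Start, X, Y, Z}.
Removed useless symbols: {W} and every production mentioning them.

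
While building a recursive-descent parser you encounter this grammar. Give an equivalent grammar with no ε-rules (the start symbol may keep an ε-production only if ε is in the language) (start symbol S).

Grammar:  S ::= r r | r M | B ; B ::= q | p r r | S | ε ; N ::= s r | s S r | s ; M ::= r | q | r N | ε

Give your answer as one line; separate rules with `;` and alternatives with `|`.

The nullable symbols are {B, M, S}.
ε ∈ L(G) since S is nullable, so keep S → ε.
Expand every rule over subsets of its nullable positions: S → r M gives r M | r.

S ::= r r | r M | r | B | ε; B ::= q | p r r | S; N ::= s r | s S r | s; M ::= r | q | r N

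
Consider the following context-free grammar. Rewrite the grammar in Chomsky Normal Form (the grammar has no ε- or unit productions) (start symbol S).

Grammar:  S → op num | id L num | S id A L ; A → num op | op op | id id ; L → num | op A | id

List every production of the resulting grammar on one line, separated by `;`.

Introduce a nonterminal for each terminal appearing in a rule of length ≥ 2: X1 → op, X2 → num, X3 → id.
Binarize each right-hand side of length ≥ 3 by chaining fresh nonterminals (Y1, Y2, …): affected rules were S → X3 L X2; S → S X3 A L.

S → X1 X2 | X3 Y1 | S Y2; A → X2 X1 | X1 X1 | X3 X3; L → num | X1 A | id; X1 → op; X2 → num; X3 → id; Y1 → L X2; Y2 → X3 Y3; Y3 → A L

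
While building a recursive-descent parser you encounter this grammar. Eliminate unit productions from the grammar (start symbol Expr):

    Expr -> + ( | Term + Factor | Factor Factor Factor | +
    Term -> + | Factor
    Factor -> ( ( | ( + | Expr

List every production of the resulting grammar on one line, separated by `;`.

Expr -> + ( | Term + Factor | Factor Factor Factor | +; Term -> + | ( ( | ( + | + ( | Term + Factor | Factor Factor Factor; Factor -> ( ( | ( + | + ( | Term + Factor | Factor Factor Factor | +

Unit pairs: Factor ⇒* {Expr}; Term ⇒* {Expr, Factor}.
Replace each nonterminal's rules with the union of the non-unit rules of every nonterminal it unit-derives.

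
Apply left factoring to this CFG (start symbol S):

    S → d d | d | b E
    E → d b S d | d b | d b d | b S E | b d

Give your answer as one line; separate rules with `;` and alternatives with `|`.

S → b E | d S'; E → d b E' | b E''; S' → d | ε; E' → S d | ε | d; E'' → S E | d

S has alternatives sharing prefix 'd': factor to S → d S' with S' → d | ε.
E has alternatives sharing prefix 'd b': factor to E → d b E' with E' → S d | ε | d.
E has alternatives sharing prefix 'b': factor to E → b E'' with E'' → S E | d.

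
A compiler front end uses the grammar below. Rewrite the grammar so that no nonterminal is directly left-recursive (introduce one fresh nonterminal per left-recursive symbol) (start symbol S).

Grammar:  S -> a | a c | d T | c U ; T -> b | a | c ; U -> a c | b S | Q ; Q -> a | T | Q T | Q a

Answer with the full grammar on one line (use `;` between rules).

Q is directly left-recursive.
For Q: α = {T, a}, β = {a, T}. Rewrite as Q → β Q' and Q' → α Q' | ε.

S -> a | a c | d T | c U; T -> b | a | c; U -> a c | b S | Q; Q -> a Q' | T Q'; Q' -> T Q' | a Q' | epsilon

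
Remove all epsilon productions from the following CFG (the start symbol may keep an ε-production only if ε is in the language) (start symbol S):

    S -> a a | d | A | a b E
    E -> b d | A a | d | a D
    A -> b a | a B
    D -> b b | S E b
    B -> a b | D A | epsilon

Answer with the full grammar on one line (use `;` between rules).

Nullable set = {B}.
ε ∉ L(G), so no ε-production is kept.
Add the nullable-subset variants: A → a B gives a B | a.

S -> a a | d | A | a b E; E -> b d | A a | d | a D; A -> b a | a B | a; D -> b b | S E b; B -> a b | D A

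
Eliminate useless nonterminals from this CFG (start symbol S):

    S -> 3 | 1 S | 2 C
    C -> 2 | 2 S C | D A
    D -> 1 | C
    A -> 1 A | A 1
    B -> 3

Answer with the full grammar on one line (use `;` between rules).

S -> 3 | 1 S | 2 C; C -> 2 | 2 S C

Generating nonterminals: {B, C, D, S}.
Reachable from S after that: {C, S}.
Removed useless symbols: {A, B, D} and every production mentioning them.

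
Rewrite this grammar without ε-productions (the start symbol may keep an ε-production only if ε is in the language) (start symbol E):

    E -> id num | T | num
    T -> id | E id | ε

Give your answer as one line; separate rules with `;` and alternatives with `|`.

E -> id num | T | num | ε; T -> id | E id

Nullable nonterminals: {E, T}.
ε ∈ L(G) since E is nullable, so keep E → ε.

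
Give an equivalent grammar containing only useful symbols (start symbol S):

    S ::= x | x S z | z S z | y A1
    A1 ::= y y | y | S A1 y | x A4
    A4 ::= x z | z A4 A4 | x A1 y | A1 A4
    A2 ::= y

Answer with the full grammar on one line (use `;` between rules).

S ::= x | x S z | z S z | y A1; A1 ::= y y | y | S A1 y | x A4; A4 ::= x z | z A4 A4 | x A1 y | A1 A4

Generating nonterminals: {A1, A2, A4, S}.
Reachable from S after that: {A1, A4, S}.
Removed useless symbols: {A2} and every production mentioning them.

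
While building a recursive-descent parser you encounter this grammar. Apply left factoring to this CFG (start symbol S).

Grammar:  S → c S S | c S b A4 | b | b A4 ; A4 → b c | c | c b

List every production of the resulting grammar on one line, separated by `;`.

S → c S S' | b S''; A4 → b c | c A4'; S' → S | b A4; S'' → eps | A4; A4' → eps | b

S has alternatives sharing prefix 'c S': factor to S → c S S' with S' → S | b A4.
S has alternatives sharing prefix 'b': factor to S → b S'' with S'' → ε | A4.
A4 has alternatives sharing prefix 'c': factor to A4 → c A4' with A4' → ε | b.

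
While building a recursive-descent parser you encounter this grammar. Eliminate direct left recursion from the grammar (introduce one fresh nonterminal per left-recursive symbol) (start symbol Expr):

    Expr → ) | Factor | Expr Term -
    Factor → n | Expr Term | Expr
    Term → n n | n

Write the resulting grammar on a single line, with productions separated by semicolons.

Expr is directly left-recursive.
For Expr: α = {Term -}, β = {), Factor}. Rewrite as Expr → β Expr1 and Expr1 → α Expr1 | ε.

Expr → ) Expr1 | Factor Expr1; Factor → n | Expr Term | Expr; Term → n n | n; Expr1 → Term - Expr1 | ε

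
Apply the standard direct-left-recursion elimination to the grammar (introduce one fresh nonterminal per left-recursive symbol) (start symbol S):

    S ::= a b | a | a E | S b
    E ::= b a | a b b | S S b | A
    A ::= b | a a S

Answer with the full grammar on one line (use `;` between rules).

Left recursion appears on S.
For S: α = {b}, β = {a b, a, a E}. Rewrite as S → β S' and S' → α S' | ε.

S ::= a b S' | a S' | a E S'; E ::= b a | a b b | S S b | A; A ::= b | a a S; S' ::= b S' | eps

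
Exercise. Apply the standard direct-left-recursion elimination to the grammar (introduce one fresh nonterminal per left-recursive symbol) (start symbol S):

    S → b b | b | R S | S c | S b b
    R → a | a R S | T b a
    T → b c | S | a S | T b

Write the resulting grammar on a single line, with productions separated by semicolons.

S → b b S' | b S' | R S S'; R → a | a R S | T b a; T → b c T' | S T' | a S T'; S' → c S' | b b S' | ε; T' → b T' | ε

Left recursion appears on S, T.
For S: α = {c, b b}, β = {b b, b, R S}. Rewrite as S → β S' and S' → α S' | ε.
For T: α = {b}, β = {b c, S, a S}. Rewrite as T → β T' and T' → α T' | ε.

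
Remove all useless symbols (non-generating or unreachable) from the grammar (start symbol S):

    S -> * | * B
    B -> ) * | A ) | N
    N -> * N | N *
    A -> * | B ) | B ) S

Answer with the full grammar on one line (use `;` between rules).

Generating nonterminals: {A, B, S}.
Reachable from S after that: {A, B, S}.
Removed useless symbols: {N} and every production mentioning them.

S -> * | * B; B -> ) * | A ); A -> * | B ) | B ) S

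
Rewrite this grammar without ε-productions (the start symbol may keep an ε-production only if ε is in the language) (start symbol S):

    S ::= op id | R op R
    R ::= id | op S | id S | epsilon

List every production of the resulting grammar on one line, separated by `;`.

Nullable set = {R}.
ε ∉ L(G), so no ε-production is kept.
For each production, add variants omitting each subset of nullable occurrences: S → R op R gives R op R | R op | op R | op.

S ::= op id | R op R | R op | op R | op; R ::= id | op S | id S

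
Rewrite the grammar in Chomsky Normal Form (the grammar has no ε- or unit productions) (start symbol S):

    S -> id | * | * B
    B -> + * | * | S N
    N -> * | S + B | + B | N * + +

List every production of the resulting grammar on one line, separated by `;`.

S -> id | * | X1 B; B -> X2 X1 | * | S N; N -> * | S Y1 | X2 B | N Y2; X1 -> *; X2 -> +; Y1 -> X2 B; Y2 -> X1 Y3; Y3 -> X2 X2

Introduce a nonterminal for each terminal appearing in a rule of length ≥ 2: X1 → *, X2 → +.
Binarize each right-hand side of length ≥ 3 by chaining fresh nonterminals (Y1, Y2, …): affected rules were N → S X2 B; N → N X1 X2 X2.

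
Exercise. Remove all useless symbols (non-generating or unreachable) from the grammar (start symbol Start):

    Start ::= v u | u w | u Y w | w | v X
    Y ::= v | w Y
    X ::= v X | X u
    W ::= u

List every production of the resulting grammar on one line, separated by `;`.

Start ::= v u | u w | u Y w | w; Y ::= v | w Y

Generating nonterminals: {Start, W, Y}.
Reachable from Start after that: {Start, Y}.
Removed useless symbols: {W, X} and every production mentioning them.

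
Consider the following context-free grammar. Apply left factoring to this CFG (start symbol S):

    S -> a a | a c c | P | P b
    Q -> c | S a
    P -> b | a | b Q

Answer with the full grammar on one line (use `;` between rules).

S has alternatives sharing prefix 'a': factor to S → a S' with S' → a | c c.
S has alternatives sharing prefix 'P': factor to S → P S'' with S'' → ε | b.
P has alternatives sharing prefix 'b': factor to P → b P' with P' → ε | Q.

S -> a S' | P S''; Q -> c | S a; P -> a | b P'; S' -> a | c c; S'' -> ε | b; P' -> ε | Q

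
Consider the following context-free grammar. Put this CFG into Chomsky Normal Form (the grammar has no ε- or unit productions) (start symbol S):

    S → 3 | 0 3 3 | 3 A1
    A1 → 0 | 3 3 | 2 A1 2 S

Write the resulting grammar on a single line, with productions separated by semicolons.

S → 3 | X1 Y1 | X2 A1; A1 → 0 | X2 X2 | X3 Y2; X1 → 0; X2 → 3; X3 → 2; Y1 → X2 X2; Y2 → A1 Y3; Y3 → X3 S

Introduce a nonterminal for each terminal appearing in a rule of length ≥ 2: X1 → 0, X2 → 3, X3 → 2.
Binarize each right-hand side of length ≥ 3 by chaining fresh nonterminals (Y1, Y2, …): affected rules were S → X1 X2 X2; A1 → X3 A1 X3 S.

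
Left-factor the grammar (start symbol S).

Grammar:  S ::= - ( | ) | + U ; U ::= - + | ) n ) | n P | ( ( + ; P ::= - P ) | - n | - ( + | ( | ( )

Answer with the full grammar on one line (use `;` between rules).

P has alternatives sharing prefix '-': factor to P → - P' with P' → P ) | n | ( +.
P has alternatives sharing prefix '(': factor to P → ( P'' with P'' → ε | ).

S ::= - ( | ) | + U; U ::= - + | ) n ) | n P | ( ( +; P ::= - P' | ( P''; P' ::= P ) | n | ( +; P'' ::= ε | )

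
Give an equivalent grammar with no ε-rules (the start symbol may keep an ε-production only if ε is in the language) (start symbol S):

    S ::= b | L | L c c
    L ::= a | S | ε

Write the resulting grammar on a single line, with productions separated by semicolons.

S ::= b | L | L c c | c c | ε; L ::= a | S

Nullable set = {L, S}.
ε ∈ L(G) since S is nullable, so keep S → ε.
Add the nullable-subset variants: S → L c c gives L c c | c c.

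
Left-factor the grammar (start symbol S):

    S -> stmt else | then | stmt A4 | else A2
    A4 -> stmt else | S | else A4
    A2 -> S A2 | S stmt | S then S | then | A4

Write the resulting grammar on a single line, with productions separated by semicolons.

S -> then | else A2 | stmt S'; A4 -> stmt else | S | else A4; A2 -> then | A4 | S A2'; S' -> else | A4; A2' -> A2 | stmt | then S

S has alternatives sharing prefix 'stmt': factor to S → stmt S' with S' → else | A4.
A2 has alternatives sharing prefix 'S': factor to A2 → S A2' with A2' → A2 | stmt | then S.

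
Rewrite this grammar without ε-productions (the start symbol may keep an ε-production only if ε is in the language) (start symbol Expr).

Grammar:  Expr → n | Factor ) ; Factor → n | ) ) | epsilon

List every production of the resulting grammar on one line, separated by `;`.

The nullable symbols are {Factor}.
ε ∉ L(G), so no ε-production is kept.
Expand every rule over subsets of its nullable positions: Expr → Factor ) gives Factor ) | ).

Expr → n | Factor ) | ); Factor → n | ) )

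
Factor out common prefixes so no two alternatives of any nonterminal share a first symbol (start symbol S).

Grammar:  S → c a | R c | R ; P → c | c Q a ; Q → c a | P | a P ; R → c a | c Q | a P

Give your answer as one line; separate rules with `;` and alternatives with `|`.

S has alternatives sharing prefix 'R': factor to S → R S' with S' → c | ε.
P has alternatives sharing prefix 'c': factor to P → c P' with P' → ε | Q a.
R has alternatives sharing prefix 'c': factor to R → c R' with R' → a | Q.

S → c a | R S'; P → c P'; Q → c a | P | a P; R → a P | c R'; S' → c | ε; P' → ε | Q a; R' → a | Q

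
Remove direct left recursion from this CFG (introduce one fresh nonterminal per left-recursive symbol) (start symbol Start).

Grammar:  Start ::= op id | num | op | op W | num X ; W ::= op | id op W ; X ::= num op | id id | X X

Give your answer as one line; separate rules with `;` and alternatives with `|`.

Start ::= op id | num | op | op W | num X; W ::= op | id op W; X ::= num op X1 | id id X1; X1 ::= X X1 | eps

X is directly left-recursive.
For X: α = {X}, β = {num op, id id}. Rewrite as X → β X1 and X1 → α X1 | ε.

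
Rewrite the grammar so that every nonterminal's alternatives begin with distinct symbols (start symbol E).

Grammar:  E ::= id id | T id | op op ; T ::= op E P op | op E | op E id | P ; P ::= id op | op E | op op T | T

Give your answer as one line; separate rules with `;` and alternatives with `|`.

E ::= id id | T id | op op; T ::= P | op E T'; P ::= id op | T | op P'; T' ::= P op | eps | id; P' ::= E | op T

T has alternatives sharing prefix 'op E': factor to T → op E T' with T' → P op | ε | id.
P has alternatives sharing prefix 'op': factor to P → op P' with P' → E | op T.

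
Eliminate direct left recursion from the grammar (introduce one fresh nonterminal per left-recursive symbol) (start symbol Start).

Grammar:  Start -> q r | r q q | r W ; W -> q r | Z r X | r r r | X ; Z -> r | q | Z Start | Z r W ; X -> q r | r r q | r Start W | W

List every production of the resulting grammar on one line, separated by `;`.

Directly left-recursive nonterminal: Z.
For Z: α = {Start, r W}, β = {r, q}. Rewrite as Z → β Z1 and Z1 → α Z1 | ε.

Start -> q r | r q q | r W; W -> q r | Z r X | r r r | X; Z -> r Z1 | q Z1; X -> q r | r r q | r Start W | W; Z1 -> Start Z1 | r W Z1 | epsilon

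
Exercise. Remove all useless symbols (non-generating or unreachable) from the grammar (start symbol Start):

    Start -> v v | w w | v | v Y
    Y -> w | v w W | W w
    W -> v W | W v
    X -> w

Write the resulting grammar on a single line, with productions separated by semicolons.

Start -> v v | w w | v | v Y; Y -> w

Generating nonterminals: {Start, X, Y}.
Reachable from Start after that: {Start, Y}.
Removed useless symbols: {W, X} and every production mentioning them.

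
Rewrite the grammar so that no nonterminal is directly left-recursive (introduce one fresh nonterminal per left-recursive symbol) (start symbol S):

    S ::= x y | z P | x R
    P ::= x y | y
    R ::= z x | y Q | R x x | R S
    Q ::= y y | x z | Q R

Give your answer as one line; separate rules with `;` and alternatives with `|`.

S ::= x y | z P | x R; P ::= x y | y; R ::= z x R' | y Q R'; Q ::= y y Q' | x z Q'; R' ::= x x R' | S R' | ε; Q' ::= R Q' | ε

R, Q are directly left-recursive.
For R: α = {x x, S}, β = {z x, y Q}. Rewrite as R → β R' and R' → α R' | ε.
For Q: α = {R}, β = {y y, x z}. Rewrite as Q → β Q' and Q' → α Q' | ε.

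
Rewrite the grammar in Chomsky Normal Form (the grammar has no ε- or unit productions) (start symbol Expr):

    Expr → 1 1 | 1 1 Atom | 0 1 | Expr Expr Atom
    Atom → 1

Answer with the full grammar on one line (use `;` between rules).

Introduce a nonterminal for each terminal appearing in a rule of length ≥ 2: X1 → 1, X2 → 0.
Binarize each right-hand side of length ≥ 3 by chaining fresh nonterminals (Y1, Y2, …): affected rules were Expr → X1 X1 Atom; Expr → Expr Expr Atom.

Expr → X1 X1 | X1 Y1 | X2 X1 | Expr Y2; Atom → 1; X1 → 1; X2 → 0; Y1 → X1 Atom; Y2 → Expr Atom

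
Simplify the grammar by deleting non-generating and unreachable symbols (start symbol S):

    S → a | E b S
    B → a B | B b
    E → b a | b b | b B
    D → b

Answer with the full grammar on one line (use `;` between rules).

Generating nonterminals: {D, E, S}.
Reachable from S after that: {E, S}.
Removed useless symbols: {B, D} and every production mentioning them.

S → a | E b S; E → b a | b b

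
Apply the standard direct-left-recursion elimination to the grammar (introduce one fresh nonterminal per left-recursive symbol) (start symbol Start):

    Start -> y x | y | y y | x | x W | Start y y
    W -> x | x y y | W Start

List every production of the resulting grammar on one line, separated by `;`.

Start -> y x Start1 | y Start1 | y y Start1 | x Start1 | x W Start1; W -> x W1 | x y y W1; Start1 -> y y Start1 | ε; W1 -> Start W1 | ε

Start, W are directly left-recursive.
For Start: α = {y y}, β = {y x, y, y y, x, x W}. Rewrite as Start → β Start1 and Start1 → α Start1 | ε.
For W: α = {Start}, β = {x, x y y}. Rewrite as W → β W1 and W1 → α W1 | ε.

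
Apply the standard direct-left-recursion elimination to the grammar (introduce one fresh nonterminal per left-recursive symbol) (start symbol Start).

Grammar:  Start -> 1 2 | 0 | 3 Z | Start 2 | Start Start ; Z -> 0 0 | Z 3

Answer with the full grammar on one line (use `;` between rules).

Directly left-recursive nonterminals: Start, Z.
For Start: α = {2, Start}, β = {1 2, 0, 3 Z}. Rewrite as Start → β Start1 and Start1 → α Start1 | ε.
For Z: α = {3}, β = {0 0}. Rewrite as Z → β Z1 and Z1 → α Z1 | ε.

Start -> 1 2 Start1 | 0 Start1 | 3 Z Start1; Z -> 0 0 Z1; Start1 -> 2 Start1 | Start Start1 | ε; Z1 -> 3 Z1 | ε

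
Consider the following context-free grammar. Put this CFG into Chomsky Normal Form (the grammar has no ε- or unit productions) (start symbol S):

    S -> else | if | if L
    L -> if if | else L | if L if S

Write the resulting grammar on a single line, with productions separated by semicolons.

S -> else | if | X1 L; L -> X1 X1 | X2 L | X1 Y1; X1 -> if; X2 -> else; Y1 -> L Y2; Y2 -> X1 S

Introduce a nonterminal for each terminal appearing in a rule of length ≥ 2: X1 → if, X2 → else.
Binarize each right-hand side of length ≥ 3 by chaining fresh nonterminals (Y1, Y2, …): affected rules were L → X1 L X1 S.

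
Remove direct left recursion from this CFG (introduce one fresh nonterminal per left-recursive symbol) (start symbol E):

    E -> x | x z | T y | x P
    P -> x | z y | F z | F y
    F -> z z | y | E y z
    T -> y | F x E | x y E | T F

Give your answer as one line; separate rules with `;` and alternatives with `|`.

Directly left-recursive nonterminal: T.
For T: α = {F}, β = {y, F x E, x y E}. Rewrite as T → β T' and T' → α T' | ε.

E -> x | x z | T y | x P; P -> x | z y | F z | F y; F -> z z | y | E y z; T -> y T' | F x E T' | x y E T'; T' -> F T' | ε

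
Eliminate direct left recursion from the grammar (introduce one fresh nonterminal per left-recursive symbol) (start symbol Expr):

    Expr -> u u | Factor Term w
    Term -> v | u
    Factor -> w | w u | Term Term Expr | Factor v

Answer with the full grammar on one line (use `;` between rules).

Factor is directly left-recursive.
For Factor: α = {v}, β = {w, w u, Term Term Expr}. Rewrite as Factor → β Factor1 and Factor1 → α Factor1 | ε.

Expr -> u u | Factor Term w; Term -> v | u; Factor -> w Factor1 | w u Factor1 | Term Term Expr Factor1; Factor1 -> v Factor1 | ε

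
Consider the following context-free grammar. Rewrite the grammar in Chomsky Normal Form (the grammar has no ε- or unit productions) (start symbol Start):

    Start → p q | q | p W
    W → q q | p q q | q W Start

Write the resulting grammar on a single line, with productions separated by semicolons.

Introduce a nonterminal for each terminal appearing in a rule of length ≥ 2: X1 → p, X2 → q.
Binarize each right-hand side of length ≥ 3 by chaining fresh nonterminals (Y1, Y2, …): affected rules were W → X1 X2 X2; W → X2 W Start.

Start → X1 X2 | q | X1 W; W → X2 X2 | X1 Y1 | X2 Y2; X1 → p; X2 → q; Y1 → X2 X2; Y2 → W Start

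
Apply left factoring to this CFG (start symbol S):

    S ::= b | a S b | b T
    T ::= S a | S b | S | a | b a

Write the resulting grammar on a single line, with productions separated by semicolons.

S has alternatives sharing prefix 'b': factor to S → b S' with S' → ε | T.
T has alternatives sharing prefix 'S': factor to T → S T' with T' → a | b | ε.

S ::= a S b | b S'; T ::= a | b a | S T'; S' ::= eps | T; T' ::= a | b | eps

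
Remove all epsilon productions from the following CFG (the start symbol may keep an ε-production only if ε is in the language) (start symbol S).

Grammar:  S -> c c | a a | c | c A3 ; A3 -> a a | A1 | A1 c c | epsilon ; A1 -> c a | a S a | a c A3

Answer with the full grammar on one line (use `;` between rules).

The nullable symbols are {A3}.
ε ∉ L(G), so no ε-production is kept.
Add the nullable-subset variants: A1 → a c A3 gives a c A3 | a c.

S -> c c | a a | c | c A3; A3 -> a a | A1 | A1 c c; A1 -> c a | a S a | a c A3 | a c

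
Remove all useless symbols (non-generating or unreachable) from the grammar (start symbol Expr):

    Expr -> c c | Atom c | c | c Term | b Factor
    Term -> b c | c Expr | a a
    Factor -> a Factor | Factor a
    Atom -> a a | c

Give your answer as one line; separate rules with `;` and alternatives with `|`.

Generating nonterminals: {Atom, Expr, Term}.
Reachable from Expr after that: {Atom, Expr, Term}.
Removed useless symbols: {Factor} and every production mentioning them.

Expr -> c c | Atom c | c | c Term; Term -> b c | c Expr | a a; Atom -> a a | c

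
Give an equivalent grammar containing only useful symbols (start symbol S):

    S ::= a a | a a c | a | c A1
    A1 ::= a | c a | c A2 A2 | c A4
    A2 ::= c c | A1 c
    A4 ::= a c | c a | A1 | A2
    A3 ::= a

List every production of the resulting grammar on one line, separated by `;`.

Generating nonterminals: {A1, A2, A3, A4, S}.
Reachable from S after that: {A1, A2, A4, S}.
Removed useless symbols: {A3} and every production mentioning them.

S ::= a a | a a c | a | c A1; A1 ::= a | c a | c A2 A2 | c A4; A2 ::= c c | A1 c; A4 ::= a c | c a | A1 | A2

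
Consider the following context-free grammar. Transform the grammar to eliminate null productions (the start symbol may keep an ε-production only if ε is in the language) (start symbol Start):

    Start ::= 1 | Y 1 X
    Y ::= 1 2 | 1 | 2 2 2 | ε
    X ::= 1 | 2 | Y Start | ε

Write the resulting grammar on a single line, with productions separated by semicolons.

Nullable nonterminals: {X, Y}.
ε ∉ L(G), so no ε-production is kept.
Expand every rule over subsets of its nullable positions: Start → Y 1 X gives Y 1 X | Y 1 | 1 X. X → Y Start gives Y Start | Start.

Start ::= 1 | Y 1 X | Y 1 | 1 X; Y ::= 1 2 | 1 | 2 2 2; X ::= 1 | 2 | Y Start | Start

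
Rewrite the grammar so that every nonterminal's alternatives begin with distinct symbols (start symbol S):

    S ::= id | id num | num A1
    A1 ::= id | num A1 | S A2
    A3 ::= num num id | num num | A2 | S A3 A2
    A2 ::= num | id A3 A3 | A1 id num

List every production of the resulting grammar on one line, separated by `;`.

S has alternatives sharing prefix 'id': factor to S → id S' with S' → ε | num.
A3 has alternatives sharing prefix 'num num': factor to A3 → num num A3' with A3' → id | ε.

S ::= num A1 | id S'; A1 ::= id | num A1 | S A2; A3 ::= A2 | S A3 A2 | num num A3'; A2 ::= num | id A3 A3 | A1 id num; S' ::= ε | num; A3' ::= id | ε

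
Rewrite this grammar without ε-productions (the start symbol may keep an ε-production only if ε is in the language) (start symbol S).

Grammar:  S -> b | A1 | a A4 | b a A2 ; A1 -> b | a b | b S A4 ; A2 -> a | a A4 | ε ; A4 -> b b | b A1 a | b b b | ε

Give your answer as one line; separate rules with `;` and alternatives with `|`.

S -> b | A1 | a A4 | a | b a A2 | b a; A1 -> b | a b | b S A4 | b S; A2 -> a | a A4; A4 -> b b | b A1 a | b b b

Nullable set = {A2, A4}.
ε ∉ L(G), so no ε-production is kept.
Expand every rule over subsets of its nullable positions: S → a A4 gives a A4 | a. S → b a A2 gives b a A2 | b a. A1 → b S A4 gives b S A4 | b S.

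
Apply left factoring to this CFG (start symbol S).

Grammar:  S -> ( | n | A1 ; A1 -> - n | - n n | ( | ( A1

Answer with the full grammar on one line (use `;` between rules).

S -> ( | n | A1; A1 -> - n A1' | ( A1''; A1' -> ε | n; A1'' -> ε | A1

A1 has alternatives sharing prefix '- n': factor to A1 → - n A1' with A1' → ε | n.
A1 has alternatives sharing prefix '(': factor to A1 → ( A1'' with A1'' → ε | A1.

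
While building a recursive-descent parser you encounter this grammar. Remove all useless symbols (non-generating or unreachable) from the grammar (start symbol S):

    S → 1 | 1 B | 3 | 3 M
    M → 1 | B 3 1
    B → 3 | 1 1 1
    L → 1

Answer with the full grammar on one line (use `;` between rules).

Generating nonterminals: {B, L, M, S}.
Reachable from S after that: {B, M, S}.
Removed useless symbols: {L} and every production mentioning them.

S → 1 | 1 B | 3 | 3 M; M → 1 | B 3 1; B → 3 | 1 1 1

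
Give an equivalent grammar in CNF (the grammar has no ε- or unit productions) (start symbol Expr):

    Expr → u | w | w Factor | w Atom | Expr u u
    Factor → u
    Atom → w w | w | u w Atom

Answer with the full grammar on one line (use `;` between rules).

Expr → u | w | X1 Factor | X1 Atom | Expr Y1; Factor → u; Atom → X1 X1 | w | X2 Y2; X1 → w; X2 → u; Y1 → X2 X2; Y2 → X1 Atom

Introduce a nonterminal for each terminal appearing in a rule of length ≥ 2: X1 → w, X2 → u.
Binarize each right-hand side of length ≥ 3 by chaining fresh nonterminals (Y1, Y2, …): affected rules were Expr → Expr X2 X2; Atom → X2 X1 Atom.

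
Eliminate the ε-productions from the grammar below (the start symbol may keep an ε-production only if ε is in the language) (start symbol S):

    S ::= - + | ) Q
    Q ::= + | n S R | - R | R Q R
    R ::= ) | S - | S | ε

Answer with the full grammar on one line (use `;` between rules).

S ::= - + | ) Q; Q ::= + | n S R | n S | - R | - | R Q R | R Q | Q R; R ::= ) | S - | S

Nullable set = {R}.
ε ∉ L(G), so no ε-production is kept.
Expand every rule over subsets of its nullable positions: Q → n S R gives n S R | n S. Q → - R gives - R | -. Q → R Q R gives R Q R | R Q | Q R.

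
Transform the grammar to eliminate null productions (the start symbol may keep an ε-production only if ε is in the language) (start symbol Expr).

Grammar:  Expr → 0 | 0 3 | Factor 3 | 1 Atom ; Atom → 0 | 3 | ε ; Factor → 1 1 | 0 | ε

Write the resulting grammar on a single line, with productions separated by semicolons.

Expr → 0 | 0 3 | Factor 3 | 3 | 1 Atom | 1; Atom → 0 | 3; Factor → 1 1 | 0

Nullable nonterminals: {Atom, Factor}.
ε ∉ L(G), so no ε-production is kept.
Expand every rule over subsets of its nullable positions: Expr → Factor 3 gives Factor 3 | 3. Expr → 1 Atom gives 1 Atom | 1.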